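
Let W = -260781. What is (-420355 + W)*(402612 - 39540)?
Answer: -247301409792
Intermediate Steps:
(-420355 + W)*(402612 - 39540) = (-420355 - 260781)*(402612 - 39540) = -681136*363072 = -247301409792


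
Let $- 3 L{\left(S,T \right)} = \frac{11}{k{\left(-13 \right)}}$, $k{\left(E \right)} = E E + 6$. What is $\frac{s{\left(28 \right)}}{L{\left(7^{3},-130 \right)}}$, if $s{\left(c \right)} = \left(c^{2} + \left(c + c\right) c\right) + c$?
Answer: $- \frac{1249500}{11} \approx -1.1359 \cdot 10^{5}$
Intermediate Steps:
$k{\left(E \right)} = 6 + E^{2}$ ($k{\left(E \right)} = E^{2} + 6 = 6 + E^{2}$)
$s{\left(c \right)} = c + 3 c^{2}$ ($s{\left(c \right)} = \left(c^{2} + 2 c c\right) + c = \left(c^{2} + 2 c^{2}\right) + c = 3 c^{2} + c = c + 3 c^{2}$)
$L{\left(S,T \right)} = - \frac{11}{525}$ ($L{\left(S,T \right)} = - \frac{11 \frac{1}{6 + \left(-13\right)^{2}}}{3} = - \frac{11 \frac{1}{6 + 169}}{3} = - \frac{11 \cdot \frac{1}{175}}{3} = \left(- \frac{1}{3}\right) \frac{11}{175} = - \frac{11}{525}$)
$\frac{s{\left(28 \right)}}{L{\left(7^{3},-130 \right)}} = \frac{28 \left(1 + 3 \cdot 28\right)}{- \frac{11}{525}} = 28 \left(1 + 84\right) \left(- \frac{525}{11}\right) = 28 \cdot 85 \left(- \frac{525}{11}\right) = 2380 \left(- \frac{525}{11}\right) = - \frac{1249500}{11}$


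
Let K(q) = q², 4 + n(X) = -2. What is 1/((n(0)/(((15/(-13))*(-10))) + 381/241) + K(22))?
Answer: 6025/2922492 ≈ 0.0020616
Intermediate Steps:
n(X) = -6 (n(X) = -4 - 2 = -6)
1/((n(0)/(((15/(-13))*(-10))) + 381/241) + K(22)) = 1/((-6/((15/(-13))*(-10)) + 381/241) + 22²) = 1/((-6/((15*(-1/13))*(-10)) + 381*(1/241)) + 484) = 1/((-6/((-15/13*(-10))) + 381/241) + 484) = 1/((-6/150/13 + 381/241) + 484) = 1/((-6*13/150 + 381/241) + 484) = 1/((-13/25 + 381/241) + 484) = 1/(6392/6025 + 484) = 1/(2922492/6025) = 6025/2922492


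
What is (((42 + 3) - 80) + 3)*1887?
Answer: -60384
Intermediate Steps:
(((42 + 3) - 80) + 3)*1887 = ((45 - 80) + 3)*1887 = (-35 + 3)*1887 = -32*1887 = -60384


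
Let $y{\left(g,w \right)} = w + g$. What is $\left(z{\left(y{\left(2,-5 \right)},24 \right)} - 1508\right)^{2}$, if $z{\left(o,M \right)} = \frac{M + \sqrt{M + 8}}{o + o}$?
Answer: $\frac{20575304}{9} + 2016 \sqrt{2} \approx 2.289 \cdot 10^{6}$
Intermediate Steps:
$y{\left(g,w \right)} = g + w$
$z{\left(o,M \right)} = \frac{M + \sqrt{8 + M}}{2 o}$
$\left(z{\left(y{\left(2,-5 \right)},24 \right)} - 1508\right)^{2} = \left(\frac{24 + \sqrt{8 + 24}}{2 \left(2 - 5\right)} - 1508\right)^{2} = \left(\frac{24 + \sqrt{32}}{2 \left(-3\right)} - 1508\right)^{2} = \left(\frac{1}{2} \left(- \frac{1}{3}\right) \left(24 + 4 \sqrt{2}\right) - 1508\right)^{2} = \left(\left(-4 - \frac{2 \sqrt{2}}{3}\right) - 1508\right)^{2} = \left(-1512 - \frac{2 \sqrt{2}}{3}\right)^{2}$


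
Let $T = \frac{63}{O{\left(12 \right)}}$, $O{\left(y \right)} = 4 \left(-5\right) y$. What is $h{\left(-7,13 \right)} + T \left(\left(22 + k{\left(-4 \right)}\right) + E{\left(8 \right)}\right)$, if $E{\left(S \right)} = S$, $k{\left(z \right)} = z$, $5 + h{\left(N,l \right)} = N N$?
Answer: $\frac{1487}{40} \approx 37.175$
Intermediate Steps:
$h{\left(N,l \right)} = -5 + N^{2}$ ($h{\left(N,l \right)} = -5 + N N = -5 + N^{2}$)
$O{\left(y \right)} = - 20 y$
$T = - \frac{21}{80}$ ($T = \frac{63}{\left(-20\right) 12} = \frac{63}{-240} = 63 \left(- \frac{1}{240}\right) = - \frac{21}{80} \approx -0.2625$)
$h{\left(-7,13 \right)} + T \left(\left(22 + k{\left(-4 \right)}\right) + E{\left(8 \right)}\right) = \left(-5 + \left(-7\right)^{2}\right) - \frac{21 \left(\left(22 - 4\right) + 8\right)}{80} = \left(-5 + 49\right) - \frac{21 \left(18 + 8\right)}{80} = 44 - \frac{273}{40} = \frac{1487}{40}$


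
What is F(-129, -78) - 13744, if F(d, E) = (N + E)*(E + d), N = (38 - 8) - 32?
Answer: 2816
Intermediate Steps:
N = -2 (N = 30 - 32 = -2)
F(d, E) = (-2 + E)*(E + d)
F(-129, -78) - 13744 = ((-78)² - 2*(-78) - 2*(-129) - 78*(-129)) - 13744 = (6084 + 156 + 258 + 10062) - 13744 = 16560 - 13744 = 2816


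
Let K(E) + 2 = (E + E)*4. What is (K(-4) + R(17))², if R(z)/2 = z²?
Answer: 295936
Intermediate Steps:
R(z) = 2*z²
K(E) = -2 + 8*E (K(E) = -2 + (E + E)*4 = -2 + (2*E)*4 = -2 + 8*E)
(K(-4) + R(17))² = ((-2 + 8*(-4)) + 2*17²)² = ((-2 - 32) + 2*289)² = (-34 + 578)² = 544² = 295936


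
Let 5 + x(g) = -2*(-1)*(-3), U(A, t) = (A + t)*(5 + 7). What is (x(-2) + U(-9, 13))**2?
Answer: 1369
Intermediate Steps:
U(A, t) = 12*A + 12*t (U(A, t) = (A + t)*12 = 12*A + 12*t)
x(g) = -11 (x(g) = -5 - 2*(-1)*(-3) = -5 + 2*(-3) = -5 - 6 = -11)
(x(-2) + U(-9, 13))**2 = (-11 + (12*(-9) + 12*13))**2 = (-11 + (-108 + 156))**2 = (-11 + 48)**2 = 37**2 = 1369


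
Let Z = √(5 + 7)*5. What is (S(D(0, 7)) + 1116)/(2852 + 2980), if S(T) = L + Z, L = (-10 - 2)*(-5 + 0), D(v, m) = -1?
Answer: 49/243 + 5*√3/2916 ≈ 0.20462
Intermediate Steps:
Z = 10*√3 (Z = √12*5 = (2*√3)*5 = 10*√3 ≈ 17.320)
L = 60 (L = -12*(-5) = 60)
S(T) = 60 + 10*√3
(S(D(0, 7)) + 1116)/(2852 + 2980) = ((60 + 10*√3) + 1116)/(2852 + 2980) = (1176 + 10*√3)/5832 = (1176 + 10*√3)*(1/5832) = 49/243 + 5*√3/2916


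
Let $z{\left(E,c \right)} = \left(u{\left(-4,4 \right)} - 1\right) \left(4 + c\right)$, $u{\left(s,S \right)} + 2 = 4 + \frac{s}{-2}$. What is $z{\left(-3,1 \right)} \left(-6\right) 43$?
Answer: $-3870$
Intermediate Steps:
$u{\left(s,S \right)} = 2 - \frac{s}{2}$ ($u{\left(s,S \right)} = -2 + \left(4 + \frac{s}{-2}\right) = -2 + \left(4 + s \left(- \frac{1}{2}\right)\right) = -2 - \left(-4 + \frac{s}{2}\right) = 2 - \frac{s}{2}$)
$z{\left(E,c \right)} = 12 + 3 c$ ($z{\left(E,c \right)} = \left(\left(2 - -2\right) - 1\right) \left(4 + c\right) = \left(\left(2 + 2\right) - 1\right) \left(4 + c\right) = \left(4 - 1\right) \left(4 + c\right) = 3 \left(4 + c\right) = 12 + 3 c$)
$z{\left(-3,1 \right)} \left(-6\right) 43 = \left(12 + 3 \cdot 1\right) \left(-6\right) 43 = \left(12 + 3\right) \left(-6\right) 43 = 15 \left(-6\right) 43 = \left(-90\right) 43 = -3870$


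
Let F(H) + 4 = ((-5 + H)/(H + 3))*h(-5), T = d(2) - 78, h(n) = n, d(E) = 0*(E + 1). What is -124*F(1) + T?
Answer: -202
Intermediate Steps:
d(E) = 0 (d(E) = 0*(1 + E) = 0)
T = -78 (T = 0 - 78 = -78)
F(H) = -4 - 5*(-5 + H)/(3 + H) (F(H) = -4 + ((-5 + H)/(H + 3))*(-5) = -4 + ((-5 + H)/(3 + H))*(-5) = -4 - 5*(-5 + H)/(3 + H))
-124*F(1) + T = -124*(13 - 9*1)/(3 + 1) - 78 = -124*(13 - 9)/4 - 78 = -31*4 - 78 = -124*1 - 78 = -124 - 78 = -202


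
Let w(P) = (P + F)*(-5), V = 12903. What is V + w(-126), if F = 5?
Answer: 13508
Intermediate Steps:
w(P) = -25 - 5*P (w(P) = (P + 5)*(-5) = (5 + P)*(-5) = -25 - 5*P)
V + w(-126) = 12903 + (-25 - 5*(-126)) = 12903 + (-25 + 630) = 12903 + 605 = 13508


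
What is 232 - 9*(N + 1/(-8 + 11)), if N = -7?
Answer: 292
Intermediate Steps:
232 - 9*(N + 1/(-8 + 11)) = 232 - 9*(-7 + 1/(-8 + 11)) = 232 - 9*(-7 + 1/3) = 232 - 9*(-7 + ⅓) = 232 - 9*(-20/3) = 232 + 60 = 292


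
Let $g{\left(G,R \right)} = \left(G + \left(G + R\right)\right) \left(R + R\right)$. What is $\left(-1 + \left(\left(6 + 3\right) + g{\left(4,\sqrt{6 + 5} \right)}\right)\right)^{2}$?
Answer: $3716 + 960 \sqrt{11} \approx 6900.0$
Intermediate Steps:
$g{\left(G,R \right)} = 2 R \left(R + 2 G\right)$ ($g{\left(G,R \right)} = \left(R + 2 G\right) 2 R = 2 R \left(R + 2 G\right)$)
$\left(-1 + \left(\left(6 + 3\right) + g{\left(4,\sqrt{6 + 5} \right)}\right)\right)^{2} = \left(-1 + \left(\left(6 + 3\right) + 2 \sqrt{6 + 5} \left(\sqrt{6 + 5} + 2 \cdot 4\right)\right)\right)^{2} = \left(-1 + \left(9 + 2 \sqrt{11} \left(\sqrt{11} + 8\right)\right)\right)^{2} = \left(-1 + \left(9 + 2 \sqrt{11} \left(8 + \sqrt{11}\right)\right)\right)^{2} = \left(8 + 2 \sqrt{11} \left(8 + \sqrt{11}\right)\right)^{2}$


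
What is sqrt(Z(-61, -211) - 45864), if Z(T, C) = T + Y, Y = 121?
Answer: 2*I*sqrt(11451) ≈ 214.02*I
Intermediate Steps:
Z(T, C) = 121 + T (Z(T, C) = T + 121 = 121 + T)
sqrt(Z(-61, -211) - 45864) = sqrt((121 - 61) - 45864) = sqrt(60 - 45864) = sqrt(-45804) = 2*I*sqrt(11451)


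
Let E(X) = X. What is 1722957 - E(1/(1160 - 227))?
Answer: 1607518880/933 ≈ 1.7230e+6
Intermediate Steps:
1722957 - E(1/(1160 - 227)) = 1722957 - 1/(1160 - 227) = 1722957 - 1/933 = 1607518880/933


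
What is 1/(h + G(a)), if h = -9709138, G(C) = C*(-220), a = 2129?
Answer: -1/10177518 ≈ -9.8256e-8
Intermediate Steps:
G(C) = -220*C
1/(h + G(a)) = 1/(-9709138 - 220*2129) = 1/(-9709138 - 468380) = 1/(-10177518) = -1/10177518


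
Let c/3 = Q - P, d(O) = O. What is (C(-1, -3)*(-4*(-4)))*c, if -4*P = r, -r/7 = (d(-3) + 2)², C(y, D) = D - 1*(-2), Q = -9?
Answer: 516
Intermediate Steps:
C(y, D) = 2 + D (C(y, D) = D + 2 = 2 + D)
r = -7 (r = -7*(-3 + 2)² = -7*(-1)² = -7*1 = -7)
P = 7/4 (P = -¼*(-7) = 7/4 ≈ 1.7500)
c = -129/4 (c = 3*(-9 - 1*7/4) = 3*(-9 - 7/4) = 3*(-43/4) = -129/4 ≈ -32.250)
(C(-1, -3)*(-4*(-4)))*c = ((2 - 3)*(-4*(-4)))*(-129/4) = -1*16*(-129/4) = -16*(-129/4) = 516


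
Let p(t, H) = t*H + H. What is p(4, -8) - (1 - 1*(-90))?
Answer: -131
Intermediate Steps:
p(t, H) = H + H*t (p(t, H) = H*t + H = H + H*t)
p(4, -8) - (1 - 1*(-90)) = -8*(1 + 4) - (1 - 1*(-90)) = -8*5 - (1 + 90) = -40 - 1*91 = -40 - 91 = -131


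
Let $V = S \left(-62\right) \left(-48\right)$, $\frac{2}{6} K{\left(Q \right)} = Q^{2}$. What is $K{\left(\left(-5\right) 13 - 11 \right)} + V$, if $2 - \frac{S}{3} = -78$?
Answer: $731568$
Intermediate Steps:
$S = 240$ ($S = 6 - -234 = 6 + 234 = 240$)
$K{\left(Q \right)} = 3 Q^{2}$
$V = 714240$ ($V = 240 \left(-62\right) \left(-48\right) = \left(-14880\right) \left(-48\right) = 714240$)
$K{\left(\left(-5\right) 13 - 11 \right)} + V = 3 \left(\left(-5\right) 13 - 11\right)^{2} + 714240 = 3 \left(-65 - 11\right)^{2} + 714240 = 3 \left(-76\right)^{2} + 714240 = 3 \cdot 5776 + 714240 = 17328 + 714240 = 731568$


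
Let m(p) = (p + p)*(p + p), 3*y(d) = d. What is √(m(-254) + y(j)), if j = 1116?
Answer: 2*√64609 ≈ 508.37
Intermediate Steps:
y(d) = d/3
m(p) = 4*p² (m(p) = (2*p)*(2*p) = 4*p²)
√(m(-254) + y(j)) = √(4*(-254)² + (⅓)*1116) = √(4*64516 + 372) = √(258064 + 372) = √258436 = 2*√64609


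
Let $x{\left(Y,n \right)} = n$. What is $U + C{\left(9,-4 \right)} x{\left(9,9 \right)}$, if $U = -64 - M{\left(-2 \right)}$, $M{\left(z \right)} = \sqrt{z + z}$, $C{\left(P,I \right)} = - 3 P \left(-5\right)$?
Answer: $1151 - 2 i \approx 1151.0 - 2.0 i$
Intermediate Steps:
$C{\left(P,I \right)} = 15 P$
$M{\left(z \right)} = \sqrt{2} \sqrt{z}$ ($M{\left(z \right)} = \sqrt{2 z} = \sqrt{2} \sqrt{z}$)
$U = -64 - 2 i$ ($U = -64 - \sqrt{2} \sqrt{-2} = -64 - \sqrt{2} i \sqrt{2} = -64 - 2 i \approx -64.0 - 2.0 i$)
$U + C{\left(9,-4 \right)} x{\left(9,9 \right)} = \left(-64 - 2 i\right) + 15 \cdot 9 \cdot 9 = \left(-64 - 2 i\right) + 135 \cdot 9 = \left(-64 - 2 i\right) + 1215 = 1151 - 2 i$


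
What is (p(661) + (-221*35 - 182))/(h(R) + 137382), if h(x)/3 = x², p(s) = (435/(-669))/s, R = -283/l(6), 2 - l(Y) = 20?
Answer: -126034887168/2198861405035 ≈ -0.057318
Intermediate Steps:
l(Y) = -18 (l(Y) = 2 - 1*20 = 2 - 20 = -18)
R = 283/18 (R = -283/(-18) = -283*(-1/18) = 283/18 ≈ 15.722)
p(s) = -145/(223*s) (p(s) = (435*(-1/669))/s = -145/(223*s))
h(x) = 3*x²
(p(661) + (-221*35 - 182))/(h(R) + 137382) = (-145/223/661 + (-221*35 - 182))/(3*(283/18)² + 137382) = (-145/223*1/661 + (-7735 - 182))/(3*(80089/324) + 137382) = (-145/147403 - 7917)/(80089/108 + 137382) = -1166989696/(147403*14917345/108) = -1166989696/147403*108/14917345 = -126034887168/2198861405035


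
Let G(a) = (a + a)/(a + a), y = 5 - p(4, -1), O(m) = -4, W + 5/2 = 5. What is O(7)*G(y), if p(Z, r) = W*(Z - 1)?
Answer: -4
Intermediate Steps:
W = 5/2 (W = -5/2 + 5 = 5/2 ≈ 2.5000)
p(Z, r) = -5/2 + 5*Z/2 (p(Z, r) = 5*(Z - 1)/2 = 5*(-1 + Z)/2 = -5/2 + 5*Z/2)
y = -5/2 (y = 5 - (-5/2 + (5/2)*4) = 5 - (-5/2 + 10) = 5 - 1*15/2 = 5 - 15/2 = -5/2 ≈ -2.5000)
G(a) = 1 (G(a) = (2*a)/((2*a)) = (2*a)*(1/(2*a)) = 1)
O(7)*G(y) = -4*1 = -4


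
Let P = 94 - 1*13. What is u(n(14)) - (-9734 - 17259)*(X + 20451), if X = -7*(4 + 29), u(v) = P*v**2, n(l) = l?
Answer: 545814336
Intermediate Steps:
P = 81 (P = 94 - 13 = 81)
u(v) = 81*v**2
X = -231 (X = -7*33 = -231)
u(n(14)) - (-9734 - 17259)*(X + 20451) = 81*14**2 - (-9734 - 17259)*(-231 + 20451) = 81*196 - (-26993)*20220 = 15876 - 1*(-545798460) = 15876 + 545798460 = 545814336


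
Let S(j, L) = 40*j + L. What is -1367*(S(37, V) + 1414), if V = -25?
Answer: -3921923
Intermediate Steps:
S(j, L) = L + 40*j
-1367*(S(37, V) + 1414) = -1367*((-25 + 40*37) + 1414) = -1367*((-25 + 1480) + 1414) = -1367*(1455 + 1414) = -1367*2869 = -3921923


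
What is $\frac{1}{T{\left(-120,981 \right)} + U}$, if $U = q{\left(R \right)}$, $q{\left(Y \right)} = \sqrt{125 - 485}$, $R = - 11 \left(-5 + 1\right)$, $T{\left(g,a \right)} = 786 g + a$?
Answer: $- \frac{10371}{968018809} - \frac{2 i \sqrt{10}}{2904056427} \approx -1.0714 \cdot 10^{-5} - 2.1778 \cdot 10^{-9} i$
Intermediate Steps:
$T{\left(g,a \right)} = a + 786 g$
$R = 44$ ($R = \left(-11\right) \left(-4\right) = 44$)
$q{\left(Y \right)} = 6 i \sqrt{10}$ ($q{\left(Y \right)} = \sqrt{-360} = 6 i \sqrt{10}$)
$U = 6 i \sqrt{10} \approx 18.974 i$
$\frac{1}{T{\left(-120,981 \right)} + U} = \frac{1}{\left(981 + 786 \left(-120\right)\right) + 6 i \sqrt{10}} = \frac{1}{\left(981 - 94320\right) + 6 i \sqrt{10}} = \frac{1}{-93339 + 6 i \sqrt{10}}$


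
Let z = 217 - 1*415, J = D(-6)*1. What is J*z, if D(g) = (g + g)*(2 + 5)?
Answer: 16632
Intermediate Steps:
D(g) = 14*g (D(g) = (2*g)*7 = 14*g)
J = -84 (J = (14*(-6))*1 = -84*1 = -84)
z = -198 (z = 217 - 415 = -198)
J*z = -84*(-198) = 16632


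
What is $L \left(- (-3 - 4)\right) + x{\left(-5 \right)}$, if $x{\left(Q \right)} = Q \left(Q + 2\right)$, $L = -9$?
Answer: $-48$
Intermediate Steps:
$x{\left(Q \right)} = Q \left(2 + Q\right)$
$L \left(- (-3 - 4)\right) + x{\left(-5 \right)} = - 9 \left(- (-3 - 4)\right) - 5 \left(2 - 5\right) = - 9 \left(\left(-1\right) \left(-7\right)\right) - -15 = \left(-9\right) 7 + 15 = -63 + 15 = -48$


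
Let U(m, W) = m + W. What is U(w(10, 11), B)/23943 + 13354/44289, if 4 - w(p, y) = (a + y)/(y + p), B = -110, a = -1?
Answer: 11667374/39274501 ≈ 0.29707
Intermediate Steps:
w(p, y) = 4 - (-1 + y)/(p + y) (w(p, y) = 4 - (-1 + y)/(y + p) = 4 - (-1 + y)/(p + y))
U(m, W) = W + m
U(w(10, 11), B)/23943 + 13354/44289 = (-110 + (1 + 3*11 + 4*10)/(10 + 11))/23943 + 13354/44289 = (-110 + (1 + 33 + 40)/21)*(1/23943) + 13354*(1/44289) = (-110 + (1/21)*74)*(1/23943) + 13354/44289 = (-110 + 74/21)*(1/23943) + 13354/44289 = -2236/21*1/23943 + 13354/44289 = -2236/502803 + 13354/44289 = 11667374/39274501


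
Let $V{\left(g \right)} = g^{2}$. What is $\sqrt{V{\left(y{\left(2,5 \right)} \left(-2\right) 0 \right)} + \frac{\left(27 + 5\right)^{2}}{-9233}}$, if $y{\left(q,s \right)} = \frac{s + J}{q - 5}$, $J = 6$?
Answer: $\frac{32 i \sqrt{9233}}{9233} \approx 0.33303 i$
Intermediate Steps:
$y{\left(q,s \right)} = \frac{6 + s}{-5 + q}$ ($y{\left(q,s \right)} = \frac{s + 6}{q - 5} = \frac{6 + s}{-5 + q}$)
$\sqrt{V{\left(y{\left(2,5 \right)} \left(-2\right) 0 \right)} + \frac{\left(27 + 5\right)^{2}}{-9233}} = \sqrt{\left(\frac{6 + 5}{-5 + 2} \left(-2\right) 0\right)^{2} + \frac{\left(27 + 5\right)^{2}}{-9233}} = \sqrt{\left(\frac{1}{-3} \cdot 11 \left(-2\right) 0\right)^{2} + 32^{2} \left(- \frac{1}{9233}\right)} = \sqrt{\left(\left(- \frac{1}{3}\right) 11 \left(-2\right) 0\right)^{2} + 1024 \left(- \frac{1}{9233}\right)} = \sqrt{\left(\left(- \frac{11}{3}\right) \left(-2\right) 0\right)^{2} - \frac{1024}{9233}} = \sqrt{\left(\frac{22}{3} \cdot 0\right)^{2} - \frac{1024}{9233}} = \sqrt{0^{2} - \frac{1024}{9233}} = \sqrt{0 - \frac{1024}{9233}} = \sqrt{- \frac{1024}{9233}} = \frac{32 i \sqrt{9233}}{9233}$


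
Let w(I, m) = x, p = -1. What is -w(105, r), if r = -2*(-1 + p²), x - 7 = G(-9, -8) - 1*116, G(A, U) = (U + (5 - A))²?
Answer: 73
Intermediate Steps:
G(A, U) = (5 + U - A)²
x = -73 (x = 7 + ((5 - 8 - 1*(-9))² - 1*116) = 7 + ((5 - 8 + 9)² - 116) = 7 + (6² - 116) = 7 + (36 - 116) = 7 - 80 = -73)
r = 0 (r = -2*(-1 + (-1)²) = -2*(-1 + 1) = -2*0 = 0)
w(I, m) = -73
-w(105, r) = -1*(-73) = 73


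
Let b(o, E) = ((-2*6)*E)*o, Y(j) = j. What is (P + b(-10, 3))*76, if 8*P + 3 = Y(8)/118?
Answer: 3225193/118 ≈ 27332.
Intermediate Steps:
P = -173/472 (P = -3/8 + (8/118)/8 = -3/8 + (8*(1/118))/8 = -3/8 + (1/8)*(4/59) = -3/8 + 1/118 = -173/472 ≈ -0.36653)
b(o, E) = -12*E*o (b(o, E) = (-12*E)*o = -12*E*o)
(P + b(-10, 3))*76 = (-173/472 - 12*3*(-10))*76 = (-173/472 + 360)*76 = (169747/472)*76 = 3225193/118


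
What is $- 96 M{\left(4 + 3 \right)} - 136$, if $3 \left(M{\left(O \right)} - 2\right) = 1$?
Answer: $-360$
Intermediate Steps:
$M{\left(O \right)} = \frac{7}{3}$ ($M{\left(O \right)} = 2 + \frac{1}{3} \cdot 1 = 2 + \frac{1}{3} = \frac{7}{3}$)
$- 96 M{\left(4 + 3 \right)} - 136 = \left(-96\right) \frac{7}{3} - 136 = -224 - 136 = -360$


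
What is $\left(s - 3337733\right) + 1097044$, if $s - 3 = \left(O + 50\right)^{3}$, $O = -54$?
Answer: $-2240750$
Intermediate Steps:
$s = -61$ ($s = 3 + \left(-54 + 50\right)^{3} = 3 + \left(-4\right)^{3} = 3 - 64 = -61$)
$\left(s - 3337733\right) + 1097044 = \left(-61 - 3337733\right) + 1097044 = -3337794 + 1097044 = -2240750$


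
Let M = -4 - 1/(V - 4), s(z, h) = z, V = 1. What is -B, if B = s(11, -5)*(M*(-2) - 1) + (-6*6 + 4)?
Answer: -113/3 ≈ -37.667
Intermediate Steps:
M = -11/3 (M = -4 - 1/(1 - 4) = -4 - 1/(-3) = -4 - 1*(-1/3) = -4 + 1/3 = -11/3 ≈ -3.6667)
B = 113/3 (B = 11*(-11/3*(-2) - 1) + (-6*6 + 4) = 11*(22/3 - 1) + (-36 + 4) = 11*(19/3) - 32 = 209/3 - 32 = 113/3 ≈ 37.667)
-B = -1*113/3 = -113/3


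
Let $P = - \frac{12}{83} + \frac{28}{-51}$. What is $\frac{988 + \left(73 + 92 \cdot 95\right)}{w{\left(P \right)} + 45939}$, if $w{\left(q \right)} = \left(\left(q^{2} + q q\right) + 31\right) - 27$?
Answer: $\frac{175617150489}{823237191719} \approx 0.21333$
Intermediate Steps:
$P = - \frac{2936}{4233}$ ($P = \left(-12\right) \frac{1}{83} + 28 \left(- \frac{1}{51}\right) = - \frac{12}{83} - \frac{28}{51} = - \frac{2936}{4233} \approx -0.6936$)
$w{\left(q \right)} = 4 + 2 q^{2}$ ($w{\left(q \right)} = \left(\left(q^{2} + q^{2}\right) + 31\right) - 27 = \left(2 q^{2} + 31\right) - 27 = \left(31 + 2 q^{2}\right) - 27 = 4 + 2 q^{2}$)
$\frac{988 + \left(73 + 92 \cdot 95\right)}{w{\left(P \right)} + 45939} = \frac{988 + \left(73 + 92 \cdot 95\right)}{\left(4 + 2 \left(- \frac{2936}{4233}\right)^{2}\right) + 45939} = \frac{988 + \left(73 + 8740\right)}{\left(4 + 2 \cdot \frac{8620096}{17918289}\right) + 45939} = \frac{988 + 8813}{\left(4 + \frac{17240192}{17918289}\right) + 45939} = \frac{9801}{\frac{88913348}{17918289} + 45939} = \frac{9801}{\frac{823237191719}{17918289}} = 9801 \cdot \frac{17918289}{823237191719} = \frac{175617150489}{823237191719}$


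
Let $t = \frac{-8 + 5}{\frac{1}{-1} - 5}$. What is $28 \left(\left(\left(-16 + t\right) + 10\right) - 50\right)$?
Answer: $-1554$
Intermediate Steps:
$t = \frac{1}{2}$ ($t = - \frac{3}{-1 - 5} = - \frac{3}{-6} = \left(-3\right) \left(- \frac{1}{6}\right) = \frac{1}{2} \approx 0.5$)
$28 \left(\left(\left(-16 + t\right) + 10\right) - 50\right) = 28 \left(\left(\left(-16 + \frac{1}{2}\right) + 10\right) - 50\right) = 28 \left(\left(- \frac{31}{2} + 10\right) - 50\right) = 28 \left(- \frac{11}{2} - 50\right) = 28 \left(- \frac{111}{2}\right) = -1554$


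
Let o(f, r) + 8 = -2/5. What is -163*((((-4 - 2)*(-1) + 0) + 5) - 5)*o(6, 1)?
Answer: 41076/5 ≈ 8215.2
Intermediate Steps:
o(f, r) = -42/5 (o(f, r) = -8 - 2/5 = -8 - 2*⅕ = -8 - ⅖ = -42/5)
-163*((((-4 - 2)*(-1) + 0) + 5) - 5)*o(6, 1) = -163*((((-4 - 2)*(-1) + 0) + 5) - 5)*(-42)/5 = -163*(((-6*(-1) + 0) + 5) - 5)*(-42)/5 = -163*(((6 + 0) + 5) - 5)*(-42)/5 = -163*((6 + 5) - 5)*(-42)/5 = -163*(11 - 5)*(-42)/5 = -978*(-42)/5 = -163*(-252/5) = 41076/5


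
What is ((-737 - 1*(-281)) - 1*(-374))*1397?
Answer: -114554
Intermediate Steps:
((-737 - 1*(-281)) - 1*(-374))*1397 = ((-737 + 281) + 374)*1397 = (-456 + 374)*1397 = -82*1397 = -114554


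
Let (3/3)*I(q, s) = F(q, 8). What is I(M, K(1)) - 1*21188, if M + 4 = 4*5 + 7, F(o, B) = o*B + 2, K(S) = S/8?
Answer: -21002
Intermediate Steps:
K(S) = S/8 (K(S) = S*(1/8) = S/8)
F(o, B) = 2 + B*o (F(o, B) = B*o + 2 = 2 + B*o)
M = 23 (M = -4 + (4*5 + 7) = -4 + (20 + 7) = -4 + 27 = 23)
I(q, s) = 2 + 8*q
I(M, K(1)) - 1*21188 = (2 + 8*23) - 1*21188 = (2 + 184) - 21188 = 186 - 21188 = -21002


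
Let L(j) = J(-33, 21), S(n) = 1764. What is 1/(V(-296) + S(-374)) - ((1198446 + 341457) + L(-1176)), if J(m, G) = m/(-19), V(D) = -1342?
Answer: -12346956161/8018 ≈ -1.5399e+6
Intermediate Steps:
J(m, G) = -m/19 (J(m, G) = m*(-1/19) = -m/19)
L(j) = 33/19 (L(j) = -1/19*(-33) = 33/19)
1/(V(-296) + S(-374)) - ((1198446 + 341457) + L(-1176)) = 1/(-1342 + 1764) - ((1198446 + 341457) + 33/19) = 1/422 - (1539903 + 33/19) = 1/422 - 1*29258190/19 = 1/422 - 29258190/19 = -12346956161/8018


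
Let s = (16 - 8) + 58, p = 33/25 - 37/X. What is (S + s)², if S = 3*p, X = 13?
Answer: 398481444/105625 ≈ 3772.6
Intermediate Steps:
p = -496/325 (p = 33/25 - 37/13 = -496/325 ≈ -1.5262)
S = -1488/325 (S = 3*(-496/325) = -1488/325 ≈ -4.5785)
s = 66 (s = 8 + 58 = 66)
(S + s)² = (-1488/325 + 66)² = (19962/325)² = 398481444/105625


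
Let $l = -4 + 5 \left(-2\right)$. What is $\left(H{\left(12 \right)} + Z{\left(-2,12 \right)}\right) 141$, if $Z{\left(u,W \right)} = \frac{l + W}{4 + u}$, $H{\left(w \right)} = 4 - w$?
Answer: $-1269$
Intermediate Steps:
$l = -14$ ($l = -4 - 10 = -14$)
$Z{\left(u,W \right)} = \frac{-14 + W}{4 + u}$
$\left(H{\left(12 \right)} + Z{\left(-2,12 \right)}\right) 141 = \left(\left(4 - 12\right) + \frac{-14 + 12}{4 - 2}\right) 141 = \left(\left(4 - 12\right) + \frac{1}{2} \left(-2\right)\right) 141 = \left(-8 + \frac{1}{2} \left(-2\right)\right) 141 = \left(-8 - 1\right) 141 = \left(-9\right) 141 = -1269$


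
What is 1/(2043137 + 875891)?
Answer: 1/2919028 ≈ 3.4258e-7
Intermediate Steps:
1/(2043137 + 875891) = 1/2919028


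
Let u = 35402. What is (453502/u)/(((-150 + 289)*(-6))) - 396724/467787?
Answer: -1987587460351/2301922756986 ≈ -0.86345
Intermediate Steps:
(453502/u)/(((-150 + 289)*(-6))) - 396724/467787 = (453502/35402)/(((-150 + 289)*(-6))) - 396724/467787 = (453502*(1/35402))/((139*(-6))) - 396724*1/467787 = (226751/17701)/(-834) - 396724/467787 = (226751/17701)*(-1/834) - 396724/467787 = -226751/14762634 - 396724/467787 = -1987587460351/2301922756986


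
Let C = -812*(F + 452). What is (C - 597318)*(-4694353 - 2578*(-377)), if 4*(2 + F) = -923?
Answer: 2886195559003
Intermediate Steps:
F = -931/4 (F = -2 + (¼)*(-923) = -2 - 923/4 = -931/4 ≈ -232.75)
C = -178031 (C = -812*(-931/4 + 452) = -812*877/4 = -178031)
(C - 597318)*(-4694353 - 2578*(-377)) = (-178031 - 597318)*(-4694353 - 2578*(-377)) = -775349*(-4694353 + 971906) = -775349*(-3722447) = 2886195559003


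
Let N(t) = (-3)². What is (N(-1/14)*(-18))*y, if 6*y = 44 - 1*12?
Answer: -864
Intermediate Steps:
N(t) = 9
y = 16/3 (y = (44 - 1*12)/6 = (44 - 12)/6 = (⅙)*32 = 16/3 ≈ 5.3333)
(N(-1/14)*(-18))*y = (9*(-18))*(16/3) = -162*16/3 = -864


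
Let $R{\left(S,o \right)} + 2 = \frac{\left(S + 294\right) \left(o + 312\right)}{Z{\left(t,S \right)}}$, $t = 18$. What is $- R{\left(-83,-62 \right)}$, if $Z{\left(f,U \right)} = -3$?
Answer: $\frac{52756}{3} \approx 17585.0$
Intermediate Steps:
$R{\left(S,o \right)} = -2 - \frac{\left(294 + S\right) \left(312 + o\right)}{3}$ ($R{\left(S,o \right)} = -2 + \frac{\left(S + 294\right) \left(o + 312\right)}{-3} = -2 + \left(294 + S\right) \left(312 + o\right) \left(- \frac{1}{3}\right) = -2 - \frac{\left(294 + S\right) \left(312 + o\right)}{3}$)
$- R{\left(-83,-62 \right)} = - (-30578 - -8632 - -6076 - \left(- \frac{83}{3}\right) \left(-62\right)) = - (-30578 + 8632 + 6076 - \frac{5146}{3}) = \left(-1\right) \left(- \frac{52756}{3}\right) = \frac{52756}{3}$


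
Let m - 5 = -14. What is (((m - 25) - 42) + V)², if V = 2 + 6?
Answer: 4624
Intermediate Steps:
V = 8
m = -9 (m = 5 - 14 = -9)
(((m - 25) - 42) + V)² = (((-9 - 25) - 42) + 8)² = ((-34 - 42) + 8)² = (-76 + 8)² = (-68)² = 4624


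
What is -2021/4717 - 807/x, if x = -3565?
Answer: -3398246/16816105 ≈ -0.20208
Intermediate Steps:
-2021/4717 - 807/x = -2021/4717 - 807/(-3565) = -2021*1/4717 - 807*(-1/3565) = -2021/4717 + 807/3565 = -3398246/16816105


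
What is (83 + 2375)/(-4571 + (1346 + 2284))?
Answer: -2458/941 ≈ -2.6121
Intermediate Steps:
(83 + 2375)/(-4571 + (1346 + 2284)) = 2458/(-4571 + 3630) = 2458/(-941) = 2458*(-1/941) = -2458/941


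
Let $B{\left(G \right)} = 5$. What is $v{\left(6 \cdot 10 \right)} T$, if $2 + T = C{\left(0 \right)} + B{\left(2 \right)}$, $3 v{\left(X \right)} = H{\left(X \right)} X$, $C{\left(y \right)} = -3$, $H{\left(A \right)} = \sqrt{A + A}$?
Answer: $0$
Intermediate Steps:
$H{\left(A \right)} = \sqrt{2} \sqrt{A}$ ($H{\left(A \right)} = \sqrt{2 A} = \sqrt{2} \sqrt{A}$)
$v{\left(X \right)} = \frac{\sqrt{2} X^{\frac{3}{2}}}{3}$ ($v{\left(X \right)} = \frac{\sqrt{2} \sqrt{X} X}{3} = \frac{\sqrt{2} X^{\frac{3}{2}}}{3}$)
$T = 0$ ($T = -2 + \left(-3 + 5\right) = -2 + 2 = 0$)
$v{\left(6 \cdot 10 \right)} T = \frac{\sqrt{2} \left(6 \cdot 10\right)^{\frac{3}{2}}}{3} \cdot 0 = \frac{\sqrt{2} \cdot 60^{\frac{3}{2}}}{3} \cdot 0 = \frac{\sqrt{2} \cdot 120 \sqrt{15}}{3} \cdot 0 = 40 \sqrt{30} \cdot 0 = 0$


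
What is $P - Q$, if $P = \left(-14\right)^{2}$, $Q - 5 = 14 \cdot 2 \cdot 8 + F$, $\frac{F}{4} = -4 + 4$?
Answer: $-33$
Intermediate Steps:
$F = 0$ ($F = 4 \left(-4 + 4\right) = 4 \cdot 0 = 0$)
$Q = 229$ ($Q = 5 + \left(14 \cdot 2 \cdot 8 + 0\right) = 5 + \left(14 \cdot 16 + 0\right) = 5 + \left(224 + 0\right) = 5 + 224 = 229$)
$P = 196$
$P - Q = 196 - 229 = -33$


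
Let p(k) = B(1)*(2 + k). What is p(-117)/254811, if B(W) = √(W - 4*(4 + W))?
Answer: -115*I*√19/254811 ≈ -0.0019672*I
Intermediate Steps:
B(W) = √(-16 - 3*W) (B(W) = √(W + (-16 - 4*W)) = √(-16 - 3*W))
p(k) = I*√19*(2 + k) (p(k) = √(-16 - 3*1)*(2 + k) = √(-16 - 3)*(2 + k) = √(-19)*(2 + k) = (I*√19)*(2 + k) = I*√19*(2 + k))
p(-117)/254811 = (I*√19*(2 - 117))/254811 = (I*√19*(-115))*(1/254811) = -115*I*√19*(1/254811) = -115*I*√19/254811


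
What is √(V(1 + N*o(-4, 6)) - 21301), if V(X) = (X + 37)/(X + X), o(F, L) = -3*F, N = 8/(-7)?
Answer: I*√168732786/89 ≈ 145.95*I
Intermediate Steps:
N = -8/7 (N = 8*(-⅐) = -8/7 ≈ -1.1429)
V(X) = (37 + X)/(2*X) (V(X) = (37 + X)/((2*X)) = (37 + X)*(1/(2*X)) = (37 + X)/(2*X))
√(V(1 + N*o(-4, 6)) - 21301) = √((37 + (1 - (-24)*(-4)/7))/(2*(1 - (-24)*(-4)/7)) - 21301) = √((37 + (1 - 8/7*12))/(2*(1 - 8/7*12)) - 21301) = √((37 + (1 - 96/7))/(2*(1 - 96/7)) - 21301) = √((37 - 89/7)/(2*(-89/7)) - 21301) = √((½)*(-7/89)*(170/7) - 21301) = √(-85/89 - 21301) = √(-1895874/89) = I*√168732786/89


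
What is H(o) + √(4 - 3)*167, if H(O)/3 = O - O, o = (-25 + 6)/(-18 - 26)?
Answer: 167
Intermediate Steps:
o = 19/44 (o = -19/(-44) = -19*(-1/44) = 19/44 ≈ 0.43182)
H(O) = 0 (H(O) = 3*(O - O) = 3*0 = 0)
H(o) + √(4 - 3)*167 = 0 + √(4 - 3)*167 = 0 + √1*167 = 0 + 1*167 = 0 + 167 = 167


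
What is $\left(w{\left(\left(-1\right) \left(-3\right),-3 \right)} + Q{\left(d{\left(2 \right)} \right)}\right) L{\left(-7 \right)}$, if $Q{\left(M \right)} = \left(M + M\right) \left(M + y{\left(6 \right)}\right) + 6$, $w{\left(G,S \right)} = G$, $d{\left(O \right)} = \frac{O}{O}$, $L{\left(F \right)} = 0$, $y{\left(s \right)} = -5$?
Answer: $0$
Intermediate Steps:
$d{\left(O \right)} = 1$
$Q{\left(M \right)} = 6 + 2 M \left(-5 + M\right)$ ($Q{\left(M \right)} = \left(M + M\right) \left(M - 5\right) + 6 = 2 M \left(-5 + M\right) + 6 = 6 + 2 M \left(-5 + M\right)$)
$\left(w{\left(\left(-1\right) \left(-3\right),-3 \right)} + Q{\left(d{\left(2 \right)} \right)}\right) L{\left(-7 \right)} = \left(\left(-1\right) \left(-3\right) + \left(6 - 10 + 2 \cdot 1^{2}\right)\right) 0 = \left(3 + \left(6 - 10 + 2 \cdot 1\right)\right) 0 = \left(3 + \left(6 - 10 + 2\right)\right) 0 = \left(3 - 2\right) 0 = 1 \cdot 0 = 0$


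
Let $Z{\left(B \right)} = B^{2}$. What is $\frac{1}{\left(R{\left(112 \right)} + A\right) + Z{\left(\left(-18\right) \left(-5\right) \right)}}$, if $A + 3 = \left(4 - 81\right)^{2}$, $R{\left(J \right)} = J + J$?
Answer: $\frac{1}{14250} \approx 7.0175 \cdot 10^{-5}$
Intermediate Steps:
$R{\left(J \right)} = 2 J$
$A = 5926$ ($A = -3 + \left(4 - 81\right)^{2} = -3 + \left(-77\right)^{2} = -3 + 5929 = 5926$)
$\frac{1}{\left(R{\left(112 \right)} + A\right) + Z{\left(\left(-18\right) \left(-5\right) \right)}} = \frac{1}{\left(2 \cdot 112 + 5926\right) + \left(\left(-18\right) \left(-5\right)\right)^{2}} = \frac{1}{\left(224 + 5926\right) + 90^{2}} = \frac{1}{6150 + 8100} = \frac{1}{14250}$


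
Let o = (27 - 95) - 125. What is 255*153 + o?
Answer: 38822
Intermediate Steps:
o = -193 (o = -68 - 125 = -193)
255*153 + o = 255*153 - 193 = 39015 - 193 = 38822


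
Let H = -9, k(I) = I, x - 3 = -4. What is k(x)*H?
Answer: 9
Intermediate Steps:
x = -1 (x = 3 - 4 = -1)
k(x)*H = -1*(-9) = 9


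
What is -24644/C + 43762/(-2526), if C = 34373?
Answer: -783240985/43413099 ≈ -18.042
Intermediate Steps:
-24644/C + 43762/(-2526) = -24644/34373 + 43762/(-2526) = -24644*1/34373 + 43762*(-1/2526) = -24644/34373 - 21881/1263 = -783240985/43413099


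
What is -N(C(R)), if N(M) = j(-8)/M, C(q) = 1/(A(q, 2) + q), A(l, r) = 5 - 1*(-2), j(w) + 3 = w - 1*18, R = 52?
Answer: 1711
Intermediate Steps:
j(w) = -21 + w (j(w) = -3 + (w - 1*18) = -3 + (w - 18) = -3 + (-18 + w) = -21 + w)
A(l, r) = 7 (A(l, r) = 5 + 2 = 7)
C(q) = 1/(7 + q)
N(M) = -29/M (N(M) = (-21 - 8)/M = -29/M)
-N(C(R)) = -(-29)/(1/(7 + 52)) = -(-29)/(1/59) = -(-29)/1/59 = -(-29)*59 = -1*(-1711) = 1711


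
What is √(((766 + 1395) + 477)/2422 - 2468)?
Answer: I*√3617776519/1211 ≈ 49.668*I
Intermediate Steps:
√(((766 + 1395) + 477)/2422 - 2468) = √((2161 + 477)*(1/2422) - 2468) = √(2638*(1/2422) - 2468) = √(1319/1211 - 2468) = √(-2987429/1211) = I*√3617776519/1211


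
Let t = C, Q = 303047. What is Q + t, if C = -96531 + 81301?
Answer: 287817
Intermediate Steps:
C = -15230
t = -15230
Q + t = 303047 - 15230 = 287817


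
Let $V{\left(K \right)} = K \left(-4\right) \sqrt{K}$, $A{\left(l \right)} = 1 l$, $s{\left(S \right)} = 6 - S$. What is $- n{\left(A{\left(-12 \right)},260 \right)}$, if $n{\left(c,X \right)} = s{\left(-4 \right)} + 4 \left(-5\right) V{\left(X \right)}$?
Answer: $-10 - 41600 \sqrt{65} \approx -3.354 \cdot 10^{5}$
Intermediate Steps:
$A{\left(l \right)} = l$
$V{\left(K \right)} = - 4 K^{\frac{3}{2}}$ ($V{\left(K \right)} = - 4 K \sqrt{K} = - 4 K^{\frac{3}{2}}$)
$n{\left(c,X \right)} = 10 + 80 X^{\frac{3}{2}}$ ($n{\left(c,X \right)} = \left(6 - -4\right) + 4 \left(-5\right) \left(- 4 X^{\frac{3}{2}}\right) = \left(6 + 4\right) - 20 \left(- 4 X^{\frac{3}{2}}\right) = 10 + 80 X^{\frac{3}{2}}$)
$- n{\left(A{\left(-12 \right)},260 \right)} = - (10 + 80 \cdot 260^{\frac{3}{2}}) = - (10 + 80 \cdot 520 \sqrt{65}) = - (10 + 41600 \sqrt{65}) = -10 - 41600 \sqrt{65}$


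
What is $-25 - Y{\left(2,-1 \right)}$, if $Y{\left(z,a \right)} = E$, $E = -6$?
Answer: $-19$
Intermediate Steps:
$Y{\left(z,a \right)} = -6$
$-25 - Y{\left(2,-1 \right)} = -25 - -6 = -25 + 6 = -19$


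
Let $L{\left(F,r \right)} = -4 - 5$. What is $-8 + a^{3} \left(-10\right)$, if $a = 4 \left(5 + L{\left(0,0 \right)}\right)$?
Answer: $40952$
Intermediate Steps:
$L{\left(F,r \right)} = -9$
$a = -16$ ($a = 4 \left(5 - 9\right) = 4 \left(-4\right) = -16$)
$-8 + a^{3} \left(-10\right) = -8 + \left(-16\right)^{3} \left(-10\right) = -8 - -40960 = -8 + 40960 = 40952$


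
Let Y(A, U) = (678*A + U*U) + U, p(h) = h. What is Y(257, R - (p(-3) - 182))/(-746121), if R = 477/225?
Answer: -130904384/466325625 ≈ -0.28071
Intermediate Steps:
R = 53/25 (R = 477*(1/225) = 53/25 ≈ 2.1200)
Y(A, U) = U + U**2 + 678*A (Y(A, U) = (678*A + U**2) + U = (U**2 + 678*A) + U = U + U**2 + 678*A)
Y(257, R - (p(-3) - 182))/(-746121) = ((53/25 - (-3 - 182)) + (53/25 - (-3 - 182))**2 + 678*257)/(-746121) = ((53/25 - 1*(-185)) + (53/25 - 1*(-185))**2 + 174246)*(-1/746121) = ((53/25 + 185) + (53/25 + 185)**2 + 174246)*(-1/746121) = (4678/25 + (4678/25)**2 + 174246)*(-1/746121) = (4678/25 + 21883684/625 + 174246)*(-1/746121) = (130904384/625)*(-1/746121) = -130904384/466325625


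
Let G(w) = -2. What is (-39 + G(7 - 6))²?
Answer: 1681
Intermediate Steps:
(-39 + G(7 - 6))² = (-39 - 2)² = (-41)² = 1681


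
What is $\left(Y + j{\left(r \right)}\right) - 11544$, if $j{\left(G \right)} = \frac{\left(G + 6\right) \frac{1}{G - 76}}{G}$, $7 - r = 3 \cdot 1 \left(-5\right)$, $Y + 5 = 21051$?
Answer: $\frac{2822087}{297} \approx 9502.0$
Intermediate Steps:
$Y = 21046$ ($Y = -5 + 21051 = 21046$)
$r = 22$ ($r = 7 - 3 \cdot 1 \left(-5\right) = 7 - 3 \left(-5\right) = 7 - -15 = 7 + 15 = 22$)
$j{\left(G \right)} = \frac{6 + G}{G \left(-76 + G\right)}$ ($j{\left(G \right)} = \frac{\left(6 + G\right) \frac{1}{-76 + G}}{G} = \frac{\frac{1}{-76 + G} \left(6 + G\right)}{G} = \frac{6 + G}{G \left(-76 + G\right)}$)
$\left(Y + j{\left(r \right)}\right) - 11544 = \left(21046 + \frac{6 + 22}{22 \left(-76 + 22\right)}\right) - 11544 = \left(21046 + \frac{1}{22} \frac{1}{-54} \cdot 28\right) - 11544 = \left(21046 + \frac{1}{22} \left(- \frac{1}{54}\right) 28\right) - 11544 = \left(21046 - \frac{7}{297}\right) - 11544 = \frac{6250655}{297} - 11544 = \frac{2822087}{297}$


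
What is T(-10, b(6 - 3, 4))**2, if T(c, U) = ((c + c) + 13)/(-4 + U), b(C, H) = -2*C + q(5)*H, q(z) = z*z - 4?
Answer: 49/5476 ≈ 0.0089481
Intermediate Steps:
q(z) = -4 + z**2 (q(z) = z**2 - 4 = -4 + z**2)
b(C, H) = -2*C + 21*H (b(C, H) = -2*C + (-4 + 5**2)*H = -2*C + (-4 + 25)*H = -2*C + 21*H)
T(c, U) = (13 + 2*c)/(-4 + U) (T(c, U) = (2*c + 13)/(-4 + U) = (13 + 2*c)/(-4 + U))
T(-10, b(6 - 3, 4))**2 = ((13 + 2*(-10))/(-4 + (-2*(6 - 3) + 21*4)))**2 = ((13 - 20)/(-4 + (-2*3 + 84)))**2 = (-7/(-4 + (-6 + 84)))**2 = (-7/(-4 + 78))**2 = (-7/74)**2 = 49/5476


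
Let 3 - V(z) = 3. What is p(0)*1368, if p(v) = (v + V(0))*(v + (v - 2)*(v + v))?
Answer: 0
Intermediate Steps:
V(z) = 0 (V(z) = 3 - 1*3 = 3 - 3 = 0)
p(v) = v*(v + 2*v*(-2 + v)) (p(v) = (v + 0)*(v + (v - 2)*(v + v)) = v*(v + (-2 + v)*(2*v)) = v*(v + 2*v*(-2 + v)))
p(0)*1368 = (0**2*(-3 + 2*0))*1368 = (0*(-3 + 0))*1368 = (0*(-3))*1368 = 0*1368 = 0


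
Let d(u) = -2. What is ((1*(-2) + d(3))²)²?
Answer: 256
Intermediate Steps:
((1*(-2) + d(3))²)² = ((1*(-2) - 2)²)² = ((-2 - 2)²)² = ((-4)²)² = 16² = 256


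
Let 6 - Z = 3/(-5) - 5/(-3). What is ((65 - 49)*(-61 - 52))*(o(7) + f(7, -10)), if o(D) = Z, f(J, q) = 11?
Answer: -432112/15 ≈ -28807.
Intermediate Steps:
Z = 74/15 (Z = 6 - (3/(-5) - 5/(-3)) = 6 - (3*(-⅕) - 5*(-⅓)) = 6 - (-⅗ + 5/3) = 6 - 1*16/15 = 6 - 16/15 = 74/15 ≈ 4.9333)
o(D) = 74/15
((65 - 49)*(-61 - 52))*(o(7) + f(7, -10)) = ((65 - 49)*(-61 - 52))*(74/15 + 11) = (16*(-113))*(239/15) = -1808*239/15 = -432112/15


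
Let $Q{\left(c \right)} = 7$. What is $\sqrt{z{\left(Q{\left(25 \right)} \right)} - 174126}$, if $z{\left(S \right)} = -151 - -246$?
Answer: $i \sqrt{174031} \approx 417.17 i$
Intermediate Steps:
$z{\left(S \right)} = 95$ ($z{\left(S \right)} = -151 + 246 = 95$)
$\sqrt{z{\left(Q{\left(25 \right)} \right)} - 174126} = \sqrt{95 - 174126} = \sqrt{-174031} = i \sqrt{174031}$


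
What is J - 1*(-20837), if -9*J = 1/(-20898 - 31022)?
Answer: 9736713361/467280 ≈ 20837.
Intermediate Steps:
J = 1/467280 (J = -1/(9*(-20898 - 31022)) = -1/9/(-51920) = -1/9*(-1/51920) = 1/467280 ≈ 2.1400e-6)
J - 1*(-20837) = 1/467280 - 1*(-20837) = 1/467280 + 20837 = 9736713361/467280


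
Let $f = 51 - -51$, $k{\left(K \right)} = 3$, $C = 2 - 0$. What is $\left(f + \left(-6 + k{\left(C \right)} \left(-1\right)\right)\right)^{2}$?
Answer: $8649$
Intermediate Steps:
$C = 2$ ($C = 2 + 0 = 2$)
$f = 102$ ($f = 51 + 51 = 102$)
$\left(f + \left(-6 + k{\left(C \right)} \left(-1\right)\right)\right)^{2} = \left(102 + \left(-6 + 3 \left(-1\right)\right)\right)^{2} = \left(102 - 9\right)^{2} = 93^{2} = 8649$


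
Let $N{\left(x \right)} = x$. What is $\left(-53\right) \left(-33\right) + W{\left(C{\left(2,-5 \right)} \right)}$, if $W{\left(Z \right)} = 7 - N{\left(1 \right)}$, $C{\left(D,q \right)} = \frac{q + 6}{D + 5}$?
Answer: $1755$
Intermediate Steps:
$C{\left(D,q \right)} = \frac{6 + q}{5 + D}$
$W{\left(Z \right)} = 6$ ($W{\left(Z \right)} = 7 - 1 = 6$)
$\left(-53\right) \left(-33\right) + W{\left(C{\left(2,-5 \right)} \right)} = \left(-53\right) \left(-33\right) + 6 = 1749 + 6 = 1755$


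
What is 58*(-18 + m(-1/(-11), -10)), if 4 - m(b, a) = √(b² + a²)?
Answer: -812 - 58*√12101/11 ≈ -1392.0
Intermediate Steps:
m(b, a) = 4 - √(a² + b²) (m(b, a) = 4 - √(b² + a²) = 4 - √(a² + b²))
58*(-18 + m(-1/(-11), -10)) = 58*(-18 + (4 - √((-10)² + (-1/(-11))²))) = 58*(-18 + (4 - √(100 + (-1*(-1/11))²))) = 58*(-18 + (4 - √(100 + (1/11)²))) = 58*(-18 + (4 - √(100 + 1/121))) = 58*(-18 + (4 - √(12101/121))) = 58*(-18 + (4 - √12101/11)) = 58*(-14 - √12101/11) = -812 - 58*√12101/11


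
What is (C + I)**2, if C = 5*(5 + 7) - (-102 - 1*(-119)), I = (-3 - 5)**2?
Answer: 11449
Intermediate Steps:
I = 64 (I = (-8)**2 = 64)
C = 43 (C = 5*12 - (-102 + 119) = 60 - 1*17 = 60 - 17 = 43)
(C + I)**2 = (43 + 64)**2 = 107**2 = 11449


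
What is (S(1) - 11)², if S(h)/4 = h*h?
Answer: 49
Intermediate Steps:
S(h) = 4*h² (S(h) = 4*(h*h) = 4*h²)
(S(1) - 11)² = (4*1² - 11)² = (4*1 - 11)² = (4 - 11)² = (-7)² = 49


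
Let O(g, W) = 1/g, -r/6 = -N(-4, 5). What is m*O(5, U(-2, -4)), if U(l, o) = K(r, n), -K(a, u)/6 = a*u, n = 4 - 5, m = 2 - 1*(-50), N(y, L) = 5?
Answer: 52/5 ≈ 10.400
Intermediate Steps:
r = 30 (r = -(-6)*5 = -6*(-5) = 30)
m = 52 (m = 2 + 50 = 52)
n = -1
K(a, u) = -6*a*u
U(l, o) = 180 (U(l, o) = -6*30*(-1) = 180)
m*O(5, U(-2, -4)) = 52/5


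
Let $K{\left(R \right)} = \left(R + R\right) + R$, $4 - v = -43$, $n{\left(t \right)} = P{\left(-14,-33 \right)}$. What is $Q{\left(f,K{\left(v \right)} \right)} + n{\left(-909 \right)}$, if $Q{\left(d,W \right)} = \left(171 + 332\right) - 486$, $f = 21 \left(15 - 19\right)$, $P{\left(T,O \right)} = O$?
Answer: $-16$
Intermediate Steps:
$n{\left(t \right)} = -33$
$v = 47$ ($v = 4 - -43 = 4 + 43 = 47$)
$K{\left(R \right)} = 3 R$ ($K{\left(R \right)} = 2 R + R = 3 R$)
$f = -84$ ($f = 21 \left(-4\right) = -84$)
$Q{\left(d,W \right)} = 17$ ($Q{\left(d,W \right)} = 503 - 486 = 17$)
$Q{\left(f,K{\left(v \right)} \right)} + n{\left(-909 \right)} = 17 - 33 = -16$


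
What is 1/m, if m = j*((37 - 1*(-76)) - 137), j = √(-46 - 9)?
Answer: I*√55/1320 ≈ 0.0056183*I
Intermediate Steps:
j = I*√55 (j = √(-55) = I*√55 ≈ 7.4162*I)
m = -24*I*√55 (m = (I*√55)*((37 - 1*(-76)) - 137) = (I*√55)*((37 + 76) - 137) = (I*√55)*(113 - 137) = (I*√55)*(-24) = -24*I*√55 ≈ -177.99*I)
1/m = 1/(-24*I*√55) = I*√55/1320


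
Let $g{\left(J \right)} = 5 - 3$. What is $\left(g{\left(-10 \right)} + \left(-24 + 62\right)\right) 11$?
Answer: $440$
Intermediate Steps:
$g{\left(J \right)} = 2$
$\left(g{\left(-10 \right)} + \left(-24 + 62\right)\right) 11 = \left(2 + \left(-24 + 62\right)\right) 11 = \left(2 + 38\right) 11 = 40 \cdot 11 = 440$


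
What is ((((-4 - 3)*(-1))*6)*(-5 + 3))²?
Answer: 7056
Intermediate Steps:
((((-4 - 3)*(-1))*6)*(-5 + 3))² = ((-7*(-1)*6)*(-2))² = ((7*6)*(-2))² = (42*(-2))² = (-84)² = 7056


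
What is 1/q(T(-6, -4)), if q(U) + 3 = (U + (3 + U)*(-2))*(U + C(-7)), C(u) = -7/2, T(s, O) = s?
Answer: -⅓ ≈ -0.33333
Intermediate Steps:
C(u) = -7/2 (C(u) = -7*½ = -7/2)
q(U) = -3 + (-6 - U)*(-7/2 + U) (q(U) = -3 + (U + (3 + U)*(-2))*(U - 7/2) = -3 + (U + (-6 - 2*U))*(-7/2 + U) = -3 + (-6 - U)*(-7/2 + U))
1/q(T(-6, -4)) = 1/(18 - 1*(-6)² - 5/2*(-6)) = 1/(18 - 1*36 + 15) = 1/(18 - 36 + 15) = 1/(-3) = -⅓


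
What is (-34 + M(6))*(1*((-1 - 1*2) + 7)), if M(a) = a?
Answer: -112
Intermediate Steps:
(-34 + M(6))*(1*((-1 - 1*2) + 7)) = (-34 + 6)*(1*((-1 - 1*2) + 7)) = -28*((-1 - 2) + 7) = -28*(-3 + 7) = -28*4 = -112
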